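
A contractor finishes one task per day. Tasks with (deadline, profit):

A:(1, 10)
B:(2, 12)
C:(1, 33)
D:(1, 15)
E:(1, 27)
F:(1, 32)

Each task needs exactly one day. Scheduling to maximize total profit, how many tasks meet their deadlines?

Sort by profit descending; place each in the latest free slot ≤ its deadline.
By profit: C(d1,33), F(d1,32), E(d1,27), D(d1,15), B(d2,12), A(d1,10)
C→slot 1; F skipped; E skipped; D skipped; B→slot 2; A skipped.
2 of 6 scheduled.

2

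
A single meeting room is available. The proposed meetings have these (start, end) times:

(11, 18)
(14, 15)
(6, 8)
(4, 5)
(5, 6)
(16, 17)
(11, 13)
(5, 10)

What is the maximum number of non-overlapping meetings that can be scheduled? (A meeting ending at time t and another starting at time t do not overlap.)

Sorted by end: (4,5)  (5,6)  (6,8)  (5,10)  (11,13)  (14,15)  (16,17)  (11,18)
take (4,5); take (5,6); take (6,8); take (11,13); take (14,15); take (16,17).
Selected 6 meetings.

6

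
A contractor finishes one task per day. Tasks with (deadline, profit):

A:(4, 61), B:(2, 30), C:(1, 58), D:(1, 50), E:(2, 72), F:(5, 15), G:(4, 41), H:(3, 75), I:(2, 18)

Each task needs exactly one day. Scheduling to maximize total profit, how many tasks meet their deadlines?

By profit: H(d3,75), E(d2,72), A(d4,61), C(d1,58), D(d1,50), G(d4,41), B(d2,30), I(d2,18), F(d5,15)
H→slot 3; E→slot 2; A→slot 4; C→slot 1; D skipped; G skipped; B skipped; I skipped; F→slot 5.
5 of 9 scheduled.

5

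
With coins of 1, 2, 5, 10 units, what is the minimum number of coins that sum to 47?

6

Greedy: take as many of the largest coin as possible, then repeat with the remainder.
47 = 4×10 + 1×5 + 1×2
Total coins = 4 + 1 + 1 = 6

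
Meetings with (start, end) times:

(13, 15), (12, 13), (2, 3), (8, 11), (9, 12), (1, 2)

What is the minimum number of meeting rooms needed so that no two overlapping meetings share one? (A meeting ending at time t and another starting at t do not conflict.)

starts: [1, 2, 8, 9, 12, 13]
ends:   [2, 3, 11, 12, 13, 15]
s1→1 e2→0 s2→1 e3→0 s8→1 s9→2  — peak 2.

2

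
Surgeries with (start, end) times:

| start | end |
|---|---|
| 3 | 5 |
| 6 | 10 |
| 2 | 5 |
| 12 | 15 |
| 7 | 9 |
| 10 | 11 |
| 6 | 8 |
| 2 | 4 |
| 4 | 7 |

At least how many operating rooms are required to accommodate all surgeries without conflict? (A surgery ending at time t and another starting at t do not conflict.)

3

Events (time:±→running): 2:+→1 2:+→2 3:+→3 … peak 3.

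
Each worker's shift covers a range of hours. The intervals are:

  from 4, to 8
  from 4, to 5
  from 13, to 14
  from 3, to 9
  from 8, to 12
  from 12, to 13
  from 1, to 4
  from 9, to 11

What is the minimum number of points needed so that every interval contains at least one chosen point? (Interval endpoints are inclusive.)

3

By right end: [1,4]  [4,5]  [4,8]  [3,9]  [9,11]  [8,12]  [12,13]  [13,14]
[1,4] uncovered → point at 4; [9,11] uncovered → point at 11; [12,13] uncovered → point at 13.
Points: 4, 11, 13 (3 total).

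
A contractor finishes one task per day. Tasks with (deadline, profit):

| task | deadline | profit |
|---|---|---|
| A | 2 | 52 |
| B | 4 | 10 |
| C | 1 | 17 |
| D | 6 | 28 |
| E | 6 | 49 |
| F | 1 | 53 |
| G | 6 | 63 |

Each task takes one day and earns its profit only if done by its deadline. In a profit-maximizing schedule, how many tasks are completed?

By profit: G(d6,63), F(d1,53), A(d2,52), E(d6,49), D(d6,28), C(d1,17), B(d4,10)
G→slot 6; F→slot 1; A→slot 2; E→slot 5; D→slot 4; C skipped; B→slot 3.
6 of 7 scheduled.

6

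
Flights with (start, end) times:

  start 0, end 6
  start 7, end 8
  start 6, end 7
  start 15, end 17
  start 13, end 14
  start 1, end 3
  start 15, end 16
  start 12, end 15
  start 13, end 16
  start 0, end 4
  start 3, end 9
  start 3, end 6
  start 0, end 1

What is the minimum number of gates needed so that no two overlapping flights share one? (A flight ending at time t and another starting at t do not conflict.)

4

Count concurrent intervals with a sweep; the peak is the room count.
starts: [0, 0, 0, 1, 3, 3, 6, 7, 12, 13, 13, 15, 15]
ends:   [1, 3, 4, 6, 6, 7, 8, 9, 14, 15, 16, 16, 17]
s0→1 s0→2 s0→3 e1→2 s1→3 e3→2 s3→3 s3→4  — peak 4.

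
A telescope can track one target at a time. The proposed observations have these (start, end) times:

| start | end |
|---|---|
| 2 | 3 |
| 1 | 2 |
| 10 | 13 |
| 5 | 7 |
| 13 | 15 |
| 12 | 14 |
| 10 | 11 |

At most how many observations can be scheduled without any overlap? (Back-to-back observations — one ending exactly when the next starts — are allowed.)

5

Sort by end time and greedily take each interval whose start is ≥ the last chosen end.
By end time: (1,2), (2,3), (5,7), (10,11), (10,13), (12,14), (13,15).
Pick (1,2); next start ≥ 2 → (2,3); next start ≥ 3 → (5,7); next start ≥ 7 → (10,11); next start ≥ 11 → (12,14).
Selected 5 observations.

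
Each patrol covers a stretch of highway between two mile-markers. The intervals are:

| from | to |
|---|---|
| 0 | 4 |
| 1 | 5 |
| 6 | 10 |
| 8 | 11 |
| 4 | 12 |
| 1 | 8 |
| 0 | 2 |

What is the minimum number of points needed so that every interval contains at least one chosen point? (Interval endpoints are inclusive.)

2

Process intervals by earliest right end; each time one isn't hit yet, stab at its right endpoint.
By right end: [0,2]  [0,4]  [1,5]  [1,8]  [6,10]  [8,11]  [4,12]
[0,2] uncovered → point at 2; [6,10] uncovered → point at 10.
Points: 2, 10 (2 total).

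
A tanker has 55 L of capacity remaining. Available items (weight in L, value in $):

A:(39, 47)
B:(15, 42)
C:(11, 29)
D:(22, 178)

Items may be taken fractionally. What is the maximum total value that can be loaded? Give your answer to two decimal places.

Greedy by value/weight ratio, highest first.
Ratios (sorted): D 8.09, B 2.80, C 2.64, A 1.21
take D (22 @ 178); take B (15 @ 42); take C (11 @ 29); take 7/39 of A → 8.44. Capacity used 55/55.
Total value = 257.44

257.44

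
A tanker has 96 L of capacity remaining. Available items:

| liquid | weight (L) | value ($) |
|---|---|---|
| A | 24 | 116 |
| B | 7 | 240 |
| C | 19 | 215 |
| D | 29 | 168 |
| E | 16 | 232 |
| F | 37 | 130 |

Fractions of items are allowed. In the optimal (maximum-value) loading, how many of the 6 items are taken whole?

5

Sort by value per unit weight and fill in that order.
Ratios (sorted): B 34.29, E 14.50, C 11.32, D 5.79, A 4.83, F 3.51
take B (7 @ 240); take E (16 @ 232); take C (19 @ 215); take D (29 @ 168); take A (24 @ 116); take 1/37 of F → 3.51. Capacity used 96/96.
5 item(s) taken whole; one partial (take 1/37 of F).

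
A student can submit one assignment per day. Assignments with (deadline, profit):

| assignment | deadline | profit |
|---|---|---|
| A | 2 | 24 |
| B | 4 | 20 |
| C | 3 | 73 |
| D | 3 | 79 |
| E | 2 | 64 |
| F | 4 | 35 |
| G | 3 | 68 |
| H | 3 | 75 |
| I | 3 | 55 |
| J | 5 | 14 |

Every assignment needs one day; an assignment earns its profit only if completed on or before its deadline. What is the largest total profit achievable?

Profit order: D=79 H=75 C=73 G=68 E=64 I=55 F=35 A=24 B=20 J=14
Assign: D→slot 3, H→slot 2, C→slot 1, G skipped, E skipped, I skipped, F→slot 4, A skipped, B skipped, J→slot 5.
Slots: [1:C] [2:H] [3:D] [4:F] [5:J]
Profit = 73 + 75 + 79 + 35 + 14 = 276

276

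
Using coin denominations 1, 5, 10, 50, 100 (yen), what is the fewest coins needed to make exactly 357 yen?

Greedy: take as many of the largest coin as possible, then repeat with the remainder.
357 = 3×100 + 1×50 + 1×5 + 2×1
Total coins = 3 + 1 + 1 + 2 = 7

7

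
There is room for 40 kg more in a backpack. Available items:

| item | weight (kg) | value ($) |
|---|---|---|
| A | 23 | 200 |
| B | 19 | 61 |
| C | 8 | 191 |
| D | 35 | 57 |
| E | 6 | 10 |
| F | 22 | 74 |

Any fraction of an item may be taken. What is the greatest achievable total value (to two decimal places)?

421.27

Sort by value per unit weight and fill in that order.
Order: C (191/8=23.88) > A (200/23=8.70) > F (74/22=3.36) > B (61/19=3.21) > E (10/6=1.67) > D (57/35=1.63)
Fill: take C (8 @ 191) → take A (23 @ 200) → take 9/22 of F → 30.27; 40/40 used.
Total value = 421.27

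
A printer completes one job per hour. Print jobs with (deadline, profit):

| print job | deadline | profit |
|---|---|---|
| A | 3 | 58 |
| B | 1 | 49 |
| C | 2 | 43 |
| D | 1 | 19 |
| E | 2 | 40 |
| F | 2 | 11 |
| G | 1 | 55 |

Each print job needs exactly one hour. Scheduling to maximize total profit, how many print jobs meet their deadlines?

Sort by profit descending; place each in the latest free slot ≤ its deadline.
Profit order: A=58 G=55 B=49 C=43 E=40 D=19 F=11
Assign: A→slot 3, G→slot 1, B skipped, C→slot 2, E skipped, D skipped, F skipped.
Slots: [1:G] [2:C] [3:A]
3 of 7 scheduled.

3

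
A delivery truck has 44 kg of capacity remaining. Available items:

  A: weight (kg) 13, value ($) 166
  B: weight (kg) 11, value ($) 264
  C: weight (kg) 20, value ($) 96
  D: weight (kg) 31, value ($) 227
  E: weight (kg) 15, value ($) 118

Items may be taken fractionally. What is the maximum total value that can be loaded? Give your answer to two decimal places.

584.61

Sort by value per unit weight and fill in that order.
Ratios (sorted): B 24.00, A 12.77, E 7.87, D 7.32, C 4.80
take B (11 @ 264); take A (13 @ 166); take E (15 @ 118); take 5/31 of D → 36.61. Capacity used 44/44.
Total value = 584.61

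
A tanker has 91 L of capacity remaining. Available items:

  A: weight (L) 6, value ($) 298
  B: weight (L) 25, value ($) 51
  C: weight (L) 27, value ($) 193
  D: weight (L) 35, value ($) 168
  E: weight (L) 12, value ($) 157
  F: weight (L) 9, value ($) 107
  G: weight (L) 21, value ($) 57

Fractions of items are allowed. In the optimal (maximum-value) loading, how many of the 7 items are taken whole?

Ratios (sorted): A 49.67, E 13.08, F 11.89, C 7.15, D 4.80, G 2.71, B 2.04
take A (6 @ 298); take E (12 @ 157); take F (9 @ 107); take C (27 @ 193); take D (35 @ 168); take 2/21 of G → 5.43. Capacity used 91/91.
5 item(s) taken whole; one partial (take 2/21 of G).

5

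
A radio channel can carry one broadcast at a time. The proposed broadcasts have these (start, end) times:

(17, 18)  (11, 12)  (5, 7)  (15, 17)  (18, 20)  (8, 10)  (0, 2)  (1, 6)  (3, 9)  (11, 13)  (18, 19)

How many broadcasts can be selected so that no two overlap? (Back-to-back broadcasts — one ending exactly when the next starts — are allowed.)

7

Greedy by earliest finish: after sorting by end time, pick each interval compatible with the last pick.
By end time: (0,2), (1,6), (5,7), (3,9), (8,10), (11,12), (11,13), (15,17), (17,18), (18,19), (18,20).
Pick (0,2); next start ≥ 2 → (5,7); next start ≥ 7 → (8,10); next start ≥ 10 → (11,12); next start ≥ 12 → (15,17); next start ≥ 17 → (17,18); next start ≥ 18 → (18,19).
Selected 7 broadcasts.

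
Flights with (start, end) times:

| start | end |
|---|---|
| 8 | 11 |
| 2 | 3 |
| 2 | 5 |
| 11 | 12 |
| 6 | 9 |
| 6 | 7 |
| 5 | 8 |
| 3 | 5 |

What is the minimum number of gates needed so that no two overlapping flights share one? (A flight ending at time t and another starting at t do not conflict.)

3

Events (time:±→running): 2:+→1 2:+→2 3:-→1 3:+→2 5:-→1 5:-→0 5:+→1 6:+→2 6:+→3 … peak 3.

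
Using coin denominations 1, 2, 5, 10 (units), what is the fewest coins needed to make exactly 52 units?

Use the largest denomination that fits, subtract, and repeat.
52 = 5×10 + 1×2
Total coins = 5 + 1 = 6

6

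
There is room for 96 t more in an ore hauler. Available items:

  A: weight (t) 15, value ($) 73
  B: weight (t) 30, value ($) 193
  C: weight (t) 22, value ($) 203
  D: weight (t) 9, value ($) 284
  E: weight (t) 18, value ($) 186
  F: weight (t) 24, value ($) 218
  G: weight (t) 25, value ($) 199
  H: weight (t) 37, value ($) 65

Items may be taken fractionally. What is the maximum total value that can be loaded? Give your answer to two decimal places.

Sort by value per unit weight and fill in that order.
Order: D (284/9=31.56) > E (186/18=10.33) > C (203/22=9.23) > F (218/24=9.08) > G (199/25=7.96) > B (193/30=6.43) > A (73/15=4.87) > H (65/37=1.76)
Fill: take D (9 @ 284) → take E (18 @ 186) → take C (22 @ 203) → take F (24 @ 218) → take 23/25 of G → 183.08; 96/96 used.
Total value = 1074.08

1074.08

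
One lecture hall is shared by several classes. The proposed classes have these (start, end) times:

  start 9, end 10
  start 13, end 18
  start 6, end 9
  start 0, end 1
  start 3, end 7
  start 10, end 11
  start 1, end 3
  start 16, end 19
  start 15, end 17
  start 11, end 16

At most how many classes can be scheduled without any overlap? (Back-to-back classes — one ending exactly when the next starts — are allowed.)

7

Sort by end time and greedily take each interval whose start is ≥ the last chosen end.
Sorted by end: (0,1)  (1,3)  (3,7)  (6,9)  (9,10)  (10,11)  (11,16)  (15,17)  (13,18)  (16,19)
take (0,1); take (1,3); take (3,7); take (9,10); take (10,11); take (11,16); skip (13,18); take (16,19).
Selected 7 classes.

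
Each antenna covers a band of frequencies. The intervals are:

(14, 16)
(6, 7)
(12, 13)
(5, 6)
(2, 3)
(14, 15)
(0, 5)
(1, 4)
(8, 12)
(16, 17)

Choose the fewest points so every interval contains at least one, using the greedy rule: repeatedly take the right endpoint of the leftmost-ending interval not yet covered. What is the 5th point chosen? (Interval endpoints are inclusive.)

17

Sorted: [2,3] [1,4] [0,5] [5,6] [6,7] [8,12] [12,13] [14,15] [14,16] [16,17]
{[2,3],[1,4],[0,5]} hit by 3; {[5,6],[6,7]} hit by 6; {[8,12],[12,13]} hit by 12; {[14,15],[14,16]} hit by 15; {[16,17]} hit by 17.
Points: 3, 6, 12, 15, 17 (5 total).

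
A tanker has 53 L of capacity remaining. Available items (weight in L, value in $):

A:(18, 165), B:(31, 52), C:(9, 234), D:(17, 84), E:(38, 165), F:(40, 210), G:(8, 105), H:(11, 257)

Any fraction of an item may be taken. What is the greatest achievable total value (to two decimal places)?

Greedy by value/weight ratio, highest first.
Order: C (234/9=26.00) > H (257/11=23.36) > G (105/8=13.12) > A (165/18=9.17) > F (210/40=5.25) > D (84/17=4.94) > E (165/38=4.34) > B (52/31=1.68)
Fill: take C (9 @ 234) → take H (11 @ 257) → take G (8 @ 105) → take A (18 @ 165) → take 7/40 of F → 36.75; 53/53 used.
Total value = 797.75

797.75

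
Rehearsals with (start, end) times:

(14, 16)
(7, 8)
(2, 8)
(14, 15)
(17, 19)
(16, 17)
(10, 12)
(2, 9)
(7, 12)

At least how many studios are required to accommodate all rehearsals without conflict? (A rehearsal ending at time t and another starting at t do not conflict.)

4

Count concurrent intervals with a sweep; the peak is the room count.
starts: [2, 2, 7, 7, 10, 14, 14, 16, 17]
ends:   [8, 8, 9, 12, 12, 15, 16, 17, 19]
s2→1 s2→2 s7→3 s7→4  — peak 4.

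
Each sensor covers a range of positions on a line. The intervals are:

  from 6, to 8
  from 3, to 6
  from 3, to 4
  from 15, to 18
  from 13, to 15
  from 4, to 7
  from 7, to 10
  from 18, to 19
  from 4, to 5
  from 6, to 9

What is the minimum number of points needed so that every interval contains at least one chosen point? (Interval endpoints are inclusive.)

Sorted: [3,4] [4,5] [3,6] [4,7] [6,8] [6,9] [7,10] [13,15] [15,18] [18,19]
{[3,4],[4,5],[3,6],[4,7]} hit by 4; {[6,8],[6,9],[7,10]} hit by 8; {[13,15],[15,18]} hit by 15; {[18,19]} hit by 19.
Points: 4, 8, 15, 19 (4 total).

4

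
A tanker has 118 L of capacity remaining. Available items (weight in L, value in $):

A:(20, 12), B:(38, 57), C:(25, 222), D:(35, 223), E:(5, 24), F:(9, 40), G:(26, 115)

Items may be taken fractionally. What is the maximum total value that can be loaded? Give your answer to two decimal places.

651.00

Ratios (sorted): C 8.88, D 6.37, E 4.80, F 4.44, G 4.42, B 1.50, A 0.60
take C (25 @ 222); take D (35 @ 223); take E (5 @ 24); take F (9 @ 40); take G (26 @ 115); take 18/38 of B → 27.00. Capacity used 118/118.
Total value = 651.00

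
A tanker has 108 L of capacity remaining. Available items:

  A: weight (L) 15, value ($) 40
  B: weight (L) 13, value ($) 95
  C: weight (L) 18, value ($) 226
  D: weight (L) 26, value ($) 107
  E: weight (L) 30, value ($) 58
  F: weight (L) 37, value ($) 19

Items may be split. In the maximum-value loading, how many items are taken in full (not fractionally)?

5

Greedy by value/weight ratio, highest first.
Ratios (sorted): C 12.56, B 7.31, D 4.12, A 2.67, E 1.93, F 0.51
take C (18 @ 226); take B (13 @ 95); take D (26 @ 107); take A (15 @ 40); take E (30 @ 58); take 6/37 of F → 3.08. Capacity used 108/108.
5 item(s) taken whole; one partial (take 6/37 of F).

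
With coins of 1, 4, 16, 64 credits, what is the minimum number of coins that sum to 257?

257 − 4×64→1 − 1×1→0
Total coins = 4 + 1 = 5

5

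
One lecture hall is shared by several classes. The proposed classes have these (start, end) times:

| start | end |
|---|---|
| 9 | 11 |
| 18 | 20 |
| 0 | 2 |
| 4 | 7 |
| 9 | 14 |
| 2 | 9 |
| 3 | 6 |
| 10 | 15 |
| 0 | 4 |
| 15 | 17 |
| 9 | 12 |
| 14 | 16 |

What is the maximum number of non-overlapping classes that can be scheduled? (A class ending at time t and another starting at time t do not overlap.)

5

Sort by end time and greedily take each interval whose start is ≥ the last chosen end.
By end time: (0,2), (0,4), (3,6), (4,7), (2,9), (9,11), (9,12), (9,14), (10,15), (14,16), (15,17), (18,20).
Pick (0,2); next start ≥ 2 → (3,6); next start ≥ 6 → (9,11); next start ≥ 11 → (14,16); next start ≥ 16 → (18,20).
Selected 5 classes.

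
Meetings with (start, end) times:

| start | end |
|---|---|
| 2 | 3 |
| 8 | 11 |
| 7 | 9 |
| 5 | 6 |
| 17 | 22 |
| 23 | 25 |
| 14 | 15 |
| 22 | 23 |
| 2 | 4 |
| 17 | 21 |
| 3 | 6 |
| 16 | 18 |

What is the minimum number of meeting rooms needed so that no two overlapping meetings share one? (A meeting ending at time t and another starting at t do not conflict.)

3

The answer is the maximum number of intervals overlapping at any instant.
Events (time:±→running): 2:+→1 2:+→2 3:-→1 3:+→2 4:-→1 5:+→2 6:-→1 6:-→0 7:+→1 8:+→2 9:-→1 11:-→0 14:+→1 15:-→0 16:+→1 17:+→2 17:+→3 … peak 3.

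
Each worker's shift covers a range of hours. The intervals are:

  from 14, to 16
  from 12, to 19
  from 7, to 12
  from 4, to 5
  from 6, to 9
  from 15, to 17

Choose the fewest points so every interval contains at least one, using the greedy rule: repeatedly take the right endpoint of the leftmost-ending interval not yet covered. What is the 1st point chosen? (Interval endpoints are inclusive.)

5

Process intervals by earliest right end; each time one isn't hit yet, stab at its right endpoint.
Sorted: [4,5] [6,9] [7,12] [14,16] [15,17] [12,19]
{[4,5]} hit by 5; {[6,9],[7,12]} hit by 9; {[14,16],[15,17],[12,19]} hit by 16.
Points: 5, 9, 16 (3 total).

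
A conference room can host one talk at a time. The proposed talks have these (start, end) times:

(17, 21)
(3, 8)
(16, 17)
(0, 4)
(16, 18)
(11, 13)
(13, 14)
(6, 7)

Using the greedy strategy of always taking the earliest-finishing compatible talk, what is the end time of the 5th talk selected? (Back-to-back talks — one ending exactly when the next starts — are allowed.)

Greedy by earliest finish: after sorting by end time, pick each interval compatible with the last pick.
By end time: (0,4), (6,7), (3,8), (11,13), (13,14), (16,17), (16,18), (17,21).
Pick (0,4); next start ≥ 4 → (6,7); next start ≥ 7 → (11,13); next start ≥ 13 → (13,14); next start ≥ 14 → (16,17); next start ≥ 17 → (17,21).
Selected: (0,4) (6,7) (11,13) (13,14) (16,17) (17,21)

17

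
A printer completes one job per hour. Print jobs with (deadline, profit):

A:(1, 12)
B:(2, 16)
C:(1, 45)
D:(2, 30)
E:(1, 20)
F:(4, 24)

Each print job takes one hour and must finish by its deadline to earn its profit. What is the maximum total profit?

99

Sort by profit descending; place each in the latest free slot ≤ its deadline.
Profit order: C=45 D=30 F=24 E=20 B=16 A=12
Assign: C→slot 1, D→slot 2, F→slot 4, E skipped, B skipped, A skipped.
Slots: [1:C] [2:D] [4:F]
Profit = 45 + 30 + 24 = 99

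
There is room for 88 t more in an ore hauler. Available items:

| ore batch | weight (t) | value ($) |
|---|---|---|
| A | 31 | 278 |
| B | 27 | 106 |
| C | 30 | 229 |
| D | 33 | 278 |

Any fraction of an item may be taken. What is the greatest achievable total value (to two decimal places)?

739.20

Order: A (278/31=8.97) > D (278/33=8.42) > C (229/30=7.63) > B (106/27=3.93)
Fill: take A (31 @ 278) → take D (33 @ 278) → take 24/30 of C → 183.20; 88/88 used.
Total value = 739.20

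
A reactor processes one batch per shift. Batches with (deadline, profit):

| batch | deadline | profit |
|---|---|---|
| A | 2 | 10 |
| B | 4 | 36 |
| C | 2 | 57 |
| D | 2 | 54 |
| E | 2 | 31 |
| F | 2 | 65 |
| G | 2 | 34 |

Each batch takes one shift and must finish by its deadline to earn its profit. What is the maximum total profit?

158

Take jobs in profit order; each goes to the latest open slot no later than its deadline.
Profit order: F=65 C=57 D=54 B=36 G=34 E=31 A=10
Assign: F→slot 2, C→slot 1, D skipped, B→slot 4, G skipped, E skipped, A skipped.
Slots: [1:C] [2:F] [4:B]
Profit = 57 + 65 + 36 = 158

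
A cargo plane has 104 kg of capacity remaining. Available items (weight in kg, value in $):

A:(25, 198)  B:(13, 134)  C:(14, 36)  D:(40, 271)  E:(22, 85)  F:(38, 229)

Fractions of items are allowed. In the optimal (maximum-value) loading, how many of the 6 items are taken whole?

3

Sort by value per unit weight and fill in that order.
Ratios (sorted): B 10.31, A 7.92, D 6.78, F 6.03, E 3.86, C 2.57
take B (13 @ 134); take A (25 @ 198); take D (40 @ 271); take 26/38 of F → 156.68. Capacity used 104/104.
3 item(s) taken whole; one partial (take 26/38 of F).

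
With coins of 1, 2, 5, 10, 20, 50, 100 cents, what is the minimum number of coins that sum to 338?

338 − 3×100→38 − 1×20→18 − 1×10→8 − 1×5→3 − 1×2→1 − 1×1→0
Total coins = 3 + 1 + 1 + 1 + 1 + 1 = 8

8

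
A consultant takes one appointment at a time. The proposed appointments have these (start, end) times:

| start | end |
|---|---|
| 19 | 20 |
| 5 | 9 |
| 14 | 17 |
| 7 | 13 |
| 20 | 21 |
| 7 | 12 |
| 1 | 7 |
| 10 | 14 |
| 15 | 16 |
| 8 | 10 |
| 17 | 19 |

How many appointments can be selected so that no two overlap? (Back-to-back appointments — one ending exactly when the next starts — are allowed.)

7

Order by finish time; keep every interval that doesn't clash with the previous kept one.
Sorted by end: (1,7)  (5,9)  (8,10)  (7,12)  (7,13)  (10,14)  (15,16)  (14,17)  (17,19)  (19,20)  (20,21)
take (1,7); take (8,10); take (10,14); take (15,16); take (17,19); take (19,20); take (20,21).
Selected 7 appointments.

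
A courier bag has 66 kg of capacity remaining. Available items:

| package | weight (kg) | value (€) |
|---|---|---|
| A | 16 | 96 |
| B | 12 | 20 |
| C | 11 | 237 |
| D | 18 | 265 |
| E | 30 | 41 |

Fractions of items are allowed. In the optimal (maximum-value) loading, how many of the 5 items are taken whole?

Sort by value per unit weight and fill in that order.
Order: C (237/11=21.55) > D (265/18=14.72) > A (96/16=6.00) > B (20/12=1.67) > E (41/30=1.37)
Fill: take C (11 @ 237) → take D (18 @ 265) → take A (16 @ 96) → take B (12 @ 20) → take 9/30 of E → 12.30; 66/66 used.
4 item(s) taken whole; one partial (take 9/30 of E).

4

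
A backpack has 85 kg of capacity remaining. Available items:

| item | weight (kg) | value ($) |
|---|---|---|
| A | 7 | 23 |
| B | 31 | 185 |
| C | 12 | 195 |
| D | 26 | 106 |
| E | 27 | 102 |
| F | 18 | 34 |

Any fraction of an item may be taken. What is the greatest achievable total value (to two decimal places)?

546.44

Sort by value per unit weight and fill in that order.
Ratios (sorted): C 16.25, B 5.97, D 4.08, E 3.78, A 3.29, F 1.89
take C (12 @ 195); take B (31 @ 185); take D (26 @ 106); take 16/27 of E → 60.44. Capacity used 85/85.
Total value = 546.44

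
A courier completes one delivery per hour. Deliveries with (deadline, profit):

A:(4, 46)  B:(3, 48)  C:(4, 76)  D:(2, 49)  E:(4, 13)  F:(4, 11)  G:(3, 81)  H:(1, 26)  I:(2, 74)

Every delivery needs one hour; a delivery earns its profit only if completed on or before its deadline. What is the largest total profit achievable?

280

Take jobs in profit order; each goes to the latest open slot no later than its deadline.
Profit order: G=81 C=76 I=74 D=49 B=48 A=46 H=26 E=13 F=11
Assign: G→slot 3, C→slot 4, I→slot 2, D→slot 1, B skipped, A skipped, H skipped, E skipped, F skipped.
Slots: [1:D] [2:I] [3:G] [4:C]
Profit = 49 + 74 + 81 + 76 = 280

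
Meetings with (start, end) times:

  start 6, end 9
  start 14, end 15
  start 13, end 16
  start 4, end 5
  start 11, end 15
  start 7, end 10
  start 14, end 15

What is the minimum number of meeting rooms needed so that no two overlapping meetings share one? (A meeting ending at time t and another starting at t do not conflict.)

Events (time:±→running): 4:+→1 5:-→0 6:+→1 7:+→2 9:-→1 10:-→0 11:+→1 13:+→2 14:+→3 14:+→4 … peak 4.

4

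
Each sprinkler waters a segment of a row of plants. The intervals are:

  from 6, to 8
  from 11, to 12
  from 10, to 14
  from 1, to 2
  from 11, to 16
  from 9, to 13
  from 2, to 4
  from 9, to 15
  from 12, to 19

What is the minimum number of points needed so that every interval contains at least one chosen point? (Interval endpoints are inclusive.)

Process intervals by earliest right end; each time one isn't hit yet, stab at its right endpoint.
By right end: [1,2]  [2,4]  [6,8]  [11,12]  [9,13]  [10,14]  [9,15]  [11,16]  [12,19]
[1,2] uncovered → point at 2; [6,8] uncovered → point at 8; [11,12] uncovered → point at 12.
Points: 2, 8, 12 (3 total).

3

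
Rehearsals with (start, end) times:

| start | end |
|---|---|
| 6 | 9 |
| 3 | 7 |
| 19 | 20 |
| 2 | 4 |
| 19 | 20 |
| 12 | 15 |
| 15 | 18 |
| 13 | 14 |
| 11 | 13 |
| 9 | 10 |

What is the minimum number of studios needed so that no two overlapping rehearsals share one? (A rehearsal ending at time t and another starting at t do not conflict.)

2

Events (time:±→running): 2:+→1 3:+→2 … peak 2.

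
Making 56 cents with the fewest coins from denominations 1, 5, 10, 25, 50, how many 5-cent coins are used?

1

Use the largest denomination that fits, subtract, and repeat.
56 = 1×50 + 1×5 + 1×1
Count of 5: 1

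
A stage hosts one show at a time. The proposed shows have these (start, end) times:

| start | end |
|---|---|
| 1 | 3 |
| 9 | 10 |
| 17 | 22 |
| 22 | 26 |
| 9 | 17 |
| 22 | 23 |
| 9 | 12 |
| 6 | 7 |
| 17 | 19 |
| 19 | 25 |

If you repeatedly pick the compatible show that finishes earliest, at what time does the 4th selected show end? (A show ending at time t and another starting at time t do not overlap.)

By end time: (1,3), (6,7), (9,10), (9,12), (9,17), (17,19), (17,22), (22,23), (19,25), (22,26).
Pick (1,3); next start ≥ 3 → (6,7); next start ≥ 7 → (9,10); next start ≥ 10 → (17,19); next start ≥ 19 → (22,23).
Selected: (1,3) (6,7) (9,10) (17,19) (22,23)

19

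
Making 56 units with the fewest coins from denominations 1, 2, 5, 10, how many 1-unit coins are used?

56 = 5×10 + 1×5 + 1×1
Count of 1: 1

1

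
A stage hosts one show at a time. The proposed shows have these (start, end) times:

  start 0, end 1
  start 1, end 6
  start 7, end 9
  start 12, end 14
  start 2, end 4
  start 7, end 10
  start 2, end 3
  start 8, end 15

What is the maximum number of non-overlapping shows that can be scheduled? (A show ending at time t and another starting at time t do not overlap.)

Sort by end time and greedily take each interval whose start is ≥ the last chosen end.
By end time: (0,1), (2,3), (2,4), (1,6), (7,9), (7,10), (12,14), (8,15).
Pick (0,1); next start ≥ 1 → (2,3); next start ≥ 3 → (7,9); next start ≥ 9 → (12,14).
Selected 4 shows.

4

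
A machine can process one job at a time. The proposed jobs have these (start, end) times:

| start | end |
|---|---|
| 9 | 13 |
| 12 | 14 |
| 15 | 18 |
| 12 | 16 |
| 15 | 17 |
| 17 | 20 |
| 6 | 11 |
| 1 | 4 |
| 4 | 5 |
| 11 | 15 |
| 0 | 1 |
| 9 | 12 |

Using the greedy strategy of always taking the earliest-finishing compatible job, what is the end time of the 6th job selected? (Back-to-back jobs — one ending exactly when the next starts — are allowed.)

Order by finish time; keep every interval that doesn't clash with the previous kept one.
By end time: (0,1), (1,4), (4,5), (6,11), (9,12), (9,13), (12,14), (11,15), (12,16), (15,17), (15,18), (17,20).
Pick (0,1); next start ≥ 1 → (1,4); next start ≥ 4 → (4,5); next start ≥ 5 → (6,11); next start ≥ 11 → (12,14); next start ≥ 14 → (15,17); next start ≥ 17 → (17,20).
Selected: (0,1) (1,4) (4,5) (6,11) (12,14) (15,17) (17,20)

17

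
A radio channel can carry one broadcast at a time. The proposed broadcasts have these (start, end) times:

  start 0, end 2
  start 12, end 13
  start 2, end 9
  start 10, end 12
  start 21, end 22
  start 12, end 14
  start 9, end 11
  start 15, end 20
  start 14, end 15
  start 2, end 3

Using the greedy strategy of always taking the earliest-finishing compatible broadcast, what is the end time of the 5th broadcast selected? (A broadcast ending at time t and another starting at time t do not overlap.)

Sort by end time and greedily take each interval whose start is ≥ the last chosen end.
Sorted by end: (0,2)  (2,3)  (2,9)  (9,11)  (10,12)  (12,13)  (12,14)  (14,15)  (15,20)  (21,22)
take (0,2); take (2,3); take (9,11); take (12,13); take (14,15); take (15,20); take (21,22).
Selected: (0,2) (2,3) (9,11) (12,13) (14,15) (15,20) (21,22)

15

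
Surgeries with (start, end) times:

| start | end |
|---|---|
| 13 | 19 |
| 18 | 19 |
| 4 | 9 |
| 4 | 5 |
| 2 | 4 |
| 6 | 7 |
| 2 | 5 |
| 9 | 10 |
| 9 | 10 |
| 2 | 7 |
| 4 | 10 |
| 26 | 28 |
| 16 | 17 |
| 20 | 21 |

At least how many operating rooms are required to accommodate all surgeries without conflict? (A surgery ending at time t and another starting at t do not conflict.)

The answer is the maximum number of intervals overlapping at any instant.
Events (time:±→running): 2:+→1 2:+→2 2:+→3 4:-→2 4:+→3 4:+→4 4:+→5 … peak 5.

5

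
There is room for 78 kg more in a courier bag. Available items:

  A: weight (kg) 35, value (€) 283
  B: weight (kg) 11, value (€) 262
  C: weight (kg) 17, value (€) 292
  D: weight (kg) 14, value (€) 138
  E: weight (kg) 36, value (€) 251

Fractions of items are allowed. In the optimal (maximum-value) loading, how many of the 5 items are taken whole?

4

Order: B (262/11=23.82) > C (292/17=17.18) > D (138/14=9.86) > A (283/35=8.09) > E (251/36=6.97)
Fill: take B (11 @ 262) → take C (17 @ 292) → take D (14 @ 138) → take A (35 @ 283) → take 1/36 of E → 6.97; 78/78 used.
4 item(s) taken whole; one partial (take 1/36 of E).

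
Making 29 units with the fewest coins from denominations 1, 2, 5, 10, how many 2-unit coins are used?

2

29 − 2×10→9 − 1×5→4 − 2×2→0
Count of 2: 2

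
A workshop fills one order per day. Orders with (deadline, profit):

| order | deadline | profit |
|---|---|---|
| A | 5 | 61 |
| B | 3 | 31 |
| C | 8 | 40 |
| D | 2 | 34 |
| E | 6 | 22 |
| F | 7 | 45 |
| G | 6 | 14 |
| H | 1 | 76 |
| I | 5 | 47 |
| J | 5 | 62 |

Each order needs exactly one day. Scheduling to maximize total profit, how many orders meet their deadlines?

8

Take jobs in profit order; each goes to the latest open slot no later than its deadline.
Profit order: H=76 J=62 A=61 I=47 F=45 C=40 D=34 B=31 E=22 G=14
Assign: H→slot 1, J→slot 5, A→slot 4, I→slot 3, F→slot 7, C→slot 8, D→slot 2, B skipped, E→slot 6, G skipped.
Slots: [1:H] [2:D] [3:I] [4:A] [5:J] [6:E] [7:F] [8:C]
8 of 10 scheduled.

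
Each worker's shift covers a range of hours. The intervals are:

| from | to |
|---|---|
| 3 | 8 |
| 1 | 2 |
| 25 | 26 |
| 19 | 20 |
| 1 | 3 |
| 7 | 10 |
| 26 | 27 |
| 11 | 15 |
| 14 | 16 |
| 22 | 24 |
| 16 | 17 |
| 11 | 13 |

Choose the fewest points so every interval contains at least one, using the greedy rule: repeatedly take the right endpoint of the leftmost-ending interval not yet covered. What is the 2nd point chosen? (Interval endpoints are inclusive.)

8

By right end: [1,2]  [1,3]  [3,8]  [7,10]  [11,13]  [11,15]  [14,16]  [16,17]  [19,20]  [22,24]  [25,26]  [26,27]
[1,2] uncovered → point at 2; [3,8] uncovered → point at 8; [11,13] uncovered → point at 13; [14,16] uncovered → point at 16; [19,20] uncovered → point at 20; [22,24] uncovered → point at 24; [25,26] uncovered → point at 26.
Points: 2, 8, 13, 16, 20, 24, 26 (7 total).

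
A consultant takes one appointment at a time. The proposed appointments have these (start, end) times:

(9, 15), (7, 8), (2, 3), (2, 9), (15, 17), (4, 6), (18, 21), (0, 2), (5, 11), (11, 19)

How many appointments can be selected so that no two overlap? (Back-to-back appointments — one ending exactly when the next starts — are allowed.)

7

Greedy by earliest finish: after sorting by end time, pick each interval compatible with the last pick.
By end time: (0,2), (2,3), (4,6), (7,8), (2,9), (5,11), (9,15), (15,17), (11,19), (18,21).
Pick (0,2); next start ≥ 2 → (2,3); next start ≥ 3 → (4,6); next start ≥ 6 → (7,8); next start ≥ 8 → (9,15); next start ≥ 15 → (15,17); next start ≥ 17 → (18,21).
Selected 7 appointments.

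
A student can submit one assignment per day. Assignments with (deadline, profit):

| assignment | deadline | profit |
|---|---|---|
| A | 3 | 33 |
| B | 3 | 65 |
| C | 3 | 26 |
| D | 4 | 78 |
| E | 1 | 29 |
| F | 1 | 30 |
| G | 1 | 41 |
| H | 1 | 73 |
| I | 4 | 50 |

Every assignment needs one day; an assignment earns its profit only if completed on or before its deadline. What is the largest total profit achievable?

Sort by profit descending; place each in the latest free slot ≤ its deadline.
Profit order: D=78 H=73 B=65 I=50 G=41 A=33 F=30 E=29 C=26
Assign: D→slot 4, H→slot 1, B→slot 3, I→slot 2, G skipped, A skipped, F skipped, E skipped, C skipped.
Slots: [1:H] [2:I] [3:B] [4:D]
Profit = 73 + 50 + 65 + 78 = 266

266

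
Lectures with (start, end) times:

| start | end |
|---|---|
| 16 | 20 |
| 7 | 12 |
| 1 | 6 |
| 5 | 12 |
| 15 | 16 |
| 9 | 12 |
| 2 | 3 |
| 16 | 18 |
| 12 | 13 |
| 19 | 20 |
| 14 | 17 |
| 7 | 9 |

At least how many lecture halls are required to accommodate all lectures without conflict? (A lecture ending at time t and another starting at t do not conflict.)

3

Count concurrent intervals with a sweep; the peak is the room count.
starts: [1, 2, 5, 7, 7, 9, 12, 14, 15, 16, 16, 19]
ends:   [3, 6, 9, 12, 12, 12, 13, 16, 17, 18, 20, 20]
s1→1 s2→2 e3→1 s5→2 e6→1 s7→2 s7→3  — peak 3.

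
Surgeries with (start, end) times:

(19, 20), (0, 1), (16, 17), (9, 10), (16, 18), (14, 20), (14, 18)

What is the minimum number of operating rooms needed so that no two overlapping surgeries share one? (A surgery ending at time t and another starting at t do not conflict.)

4

The answer is the maximum number of intervals overlapping at any instant.
starts: [0, 9, 14, 14, 16, 16, 19]
ends:   [1, 10, 17, 18, 18, 20, 20]
s0→1 e1→0 s9→1 e10→0 s14→1 s14→2 s16→3 s16→4  — peak 4.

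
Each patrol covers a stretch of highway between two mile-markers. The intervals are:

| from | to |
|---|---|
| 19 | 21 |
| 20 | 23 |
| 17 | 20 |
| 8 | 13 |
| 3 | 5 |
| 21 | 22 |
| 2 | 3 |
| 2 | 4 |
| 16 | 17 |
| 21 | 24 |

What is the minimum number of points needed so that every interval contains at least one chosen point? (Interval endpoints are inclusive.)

Process intervals by earliest right end; each time one isn't hit yet, stab at its right endpoint.
By right end: [2,3]  [2,4]  [3,5]  [8,13]  [16,17]  [17,20]  [19,21]  [21,22]  [20,23]  [21,24]
[2,3] uncovered → point at 3; [8,13] uncovered → point at 13; [16,17] uncovered → point at 17; [19,21] uncovered → point at 21.
Points: 3, 13, 17, 21 (4 total).

4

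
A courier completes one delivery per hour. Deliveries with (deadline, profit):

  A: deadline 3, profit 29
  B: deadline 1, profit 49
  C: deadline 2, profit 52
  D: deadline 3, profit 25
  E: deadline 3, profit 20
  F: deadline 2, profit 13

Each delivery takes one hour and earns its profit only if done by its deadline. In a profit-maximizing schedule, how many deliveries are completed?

Take jobs in profit order; each goes to the latest open slot no later than its deadline.
By profit: C(d2,52), B(d1,49), A(d3,29), D(d3,25), E(d3,20), F(d2,13)
C→slot 2; B→slot 1; A→slot 3; D skipped; E skipped; F skipped.
3 of 6 scheduled.

3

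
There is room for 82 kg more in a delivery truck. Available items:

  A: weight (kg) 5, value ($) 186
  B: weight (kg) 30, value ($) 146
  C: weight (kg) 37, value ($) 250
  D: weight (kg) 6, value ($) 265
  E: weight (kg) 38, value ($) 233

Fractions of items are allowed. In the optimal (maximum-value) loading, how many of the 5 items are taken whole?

3

Sort by value per unit weight and fill in that order.
Order: D (265/6=44.17) > A (186/5=37.20) > C (250/37=6.76) > E (233/38=6.13) > B (146/30=4.87)
Fill: take D (6 @ 265) → take A (5 @ 186) → take C (37 @ 250) → take 34/38 of E → 208.47; 82/82 used.
3 item(s) taken whole; one partial (take 34/38 of E).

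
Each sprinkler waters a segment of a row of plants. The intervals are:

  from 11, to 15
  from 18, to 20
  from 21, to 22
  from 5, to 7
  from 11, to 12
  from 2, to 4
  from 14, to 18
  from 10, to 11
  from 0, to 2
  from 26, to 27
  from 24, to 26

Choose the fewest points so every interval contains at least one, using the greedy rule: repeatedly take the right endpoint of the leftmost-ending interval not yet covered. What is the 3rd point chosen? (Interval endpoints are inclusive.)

Sort by right endpoint; whenever an interval is uncovered, place a point at its right end.
By right end: [0,2]  [2,4]  [5,7]  [10,11]  [11,12]  [11,15]  [14,18]  [18,20]  [21,22]  [24,26]  [26,27]
[0,2] uncovered → point at 2; [5,7] uncovered → point at 7; [10,11] uncovered → point at 11; [14,18] uncovered → point at 18; [21,22] uncovered → point at 22; [24,26] uncovered → point at 26.
Points: 2, 7, 11, 18, 22, 26 (6 total).

11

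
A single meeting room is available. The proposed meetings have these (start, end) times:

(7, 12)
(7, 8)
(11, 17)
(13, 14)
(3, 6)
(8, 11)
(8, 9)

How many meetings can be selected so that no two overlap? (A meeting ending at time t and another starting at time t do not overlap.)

4

Order by finish time; keep every interval that doesn't clash with the previous kept one.
By end time: (3,6), (7,8), (8,9), (8,11), (7,12), (13,14), (11,17).
Pick (3,6); next start ≥ 6 → (7,8); next start ≥ 8 → (8,9); next start ≥ 9 → (13,14).
Selected 4 meetings.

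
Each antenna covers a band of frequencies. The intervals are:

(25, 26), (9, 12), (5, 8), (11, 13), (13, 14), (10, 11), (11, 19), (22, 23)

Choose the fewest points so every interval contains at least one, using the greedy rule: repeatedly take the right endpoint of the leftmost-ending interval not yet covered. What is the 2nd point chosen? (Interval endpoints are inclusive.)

11

Process intervals by earliest right end; each time one isn't hit yet, stab at its right endpoint.
Sorted: [5,8] [10,11] [9,12] [11,13] [13,14] [11,19] [22,23] [25,26]
{[5,8]} hit by 8; {[10,11],[9,12],[11,13]} hit by 11; {[13,14],[11,19]} hit by 14; {[22,23]} hit by 23; {[25,26]} hit by 26.
Points: 8, 11, 14, 23, 26 (5 total).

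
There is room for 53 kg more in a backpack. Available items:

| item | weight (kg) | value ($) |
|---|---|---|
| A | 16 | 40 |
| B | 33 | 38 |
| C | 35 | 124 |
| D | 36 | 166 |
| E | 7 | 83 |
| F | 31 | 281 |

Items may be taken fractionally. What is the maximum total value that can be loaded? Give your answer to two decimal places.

433.17

Greedy by value/weight ratio, highest first.
Ratios (sorted): E 11.86, F 9.06, D 4.61, C 3.54, A 2.50, B 1.15
take E (7 @ 83); take F (31 @ 281); take 15/36 of D → 69.17. Capacity used 53/53.
Total value = 433.17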